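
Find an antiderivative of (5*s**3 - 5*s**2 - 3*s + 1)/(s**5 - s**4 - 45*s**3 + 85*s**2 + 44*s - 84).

883*log(s - 6)/1820 - 5*log(s - 2)/36 - log(s - 1)/40 + log(s + 1)/42 - 323*log(s + 7)/936 + C

Factor the denominator: (s - 6)*(s - 2)*(s - 1)*(s + 1)*(s + 7).
Partial-fraction decomposition: -323/(936*(s + 7)) + 1/(42*(s + 1)) - 1/(40*(s - 1)) - 5/(36*(s - 2)) + 883/(1820*(s - 6)).
Integrate each term: A/(s−a) contributes A·log|s−a|.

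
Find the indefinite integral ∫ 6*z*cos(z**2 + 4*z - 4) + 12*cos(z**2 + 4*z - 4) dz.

3*sin(z**2 + 4*z - 4) + C

Let u = z**2 + 4*z - 4, so du = (2*z + 4) dz.
Rewriting, the integral becomes 3·∫ cos(u) du = 3·sin(u).
Substituting back, u = z**2 + 4*z - 4.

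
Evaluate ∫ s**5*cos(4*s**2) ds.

s**4*sin(4*s**2)/8 + s**2*cos(4*s**2)/16 - sin(4*s**2)/64 + C

Let u = s², du = 2s ds; rewrite as (1/2)∫ u^2·cos(4u) du.
Now integrate by parts 2 times.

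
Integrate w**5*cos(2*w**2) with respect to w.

w**4*sin(2*w**2)/4 + w**2*cos(2*w**2)/4 - sin(2*w**2)/8 + C

Let u = w², du = 2w dw; rewrite as (1/2)∫ u^2·cos(2u) du.
Now integrate by parts 2 times.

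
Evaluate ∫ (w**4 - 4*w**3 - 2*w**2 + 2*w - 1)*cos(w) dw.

w**4*sin(w) - 4*w**3*sin(w) + 4*w**3*cos(w) - 14*w**2*sin(w) - 12*w**2*cos(w) + 26*w*sin(w) - 28*w*cos(w) + 27*sin(w) + 26*cos(w) + C

Use integration by parts with u = w**4 - 4*w**3 - 2*w**2 + 2*w - 1, dv = cos(w) dw, so v = sin(w).
Apply parts 4 times (tabular method): alternate signs, differentiate u down to 0, integrate dv up.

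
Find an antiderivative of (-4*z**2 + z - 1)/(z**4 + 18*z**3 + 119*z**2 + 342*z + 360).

-20*log(z + 3)/3 + 69*log(z + 4)/2 - 53*log(z + 5) + 151*log(z + 6)/6 + C

Factor the denominator: (z + 3)*(z + 4)*(z + 5)*(z + 6).
Partial-fraction decomposition: 151/(6*(z + 6)) - 53/(z + 5) + 69/(2*(z + 4)) - 20/(3*(z + 3)).
Integrate each term: A/(z−a) contributes A·log|z−a|.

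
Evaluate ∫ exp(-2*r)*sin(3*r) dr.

Let I denote the integral. Integrate by parts with u = sin(3*r), dv = exp(-2*r) dr, so v = -exp(-2*r)/2: I = -exp(-2*r)*sin(3*r)/2 + (3/2)·∫ exp(-2*r)*cos(3*r) dr.
Apply parts again with u = cos(3*r), dv = exp(-2*r) dr: ∫ exp(-2*r)*cos(3*r) dr = -exp(-2*r)*cos(3*r)/2 − (3/2)·I. Substituting back brings back I: I = -exp(-2*r)*sin(3*r)/2 - 3*exp(-2*r)*cos(3*r)/4 − (9/4)·I.
Solving for I: (1 + 9/4)·I equals the remaining terms, so I = (4/13)·(-exp(-2*r)*sin(3*r)/2 - 3*exp(-2*r)*cos(3*r)/4).

-2*exp(-2*r)*sin(3*r)/13 - 3*exp(-2*r)*cos(3*r)/13 + C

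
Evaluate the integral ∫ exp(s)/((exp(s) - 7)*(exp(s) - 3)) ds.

Let u = e^s, du = e^s ds.
The integral becomes ∫ du/((u-3)(u-7)); decompose into partial fractions.

log(exp(s) - 7)/4 - log(exp(s) - 3)/4 + C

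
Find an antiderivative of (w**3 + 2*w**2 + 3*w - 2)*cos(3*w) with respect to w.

Use integration by parts with u = w**3 + 2*w**2 + 3*w - 2, dv = cos(3*w) dw, so v = sin(3*w)/3.
Apply parts 3 times (tabular method): alternate signs, differentiate u down to 0, integrate dv up.

w**3*sin(3*w)/3 + 2*w**2*sin(3*w)/3 + w**2*cos(3*w)/3 + 7*w*sin(3*w)/9 + 4*w*cos(3*w)/9 - 22*sin(3*w)/27 + 7*cos(3*w)/27 + C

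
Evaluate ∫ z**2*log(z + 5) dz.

z**3*log(z + 5)/3 - z**3/9 + 5*z**2/6 - 25*z/3 + 125*log(z + 5)/3 + C

Use integration by parts with u = log(z + 5), dv = z**2 dz.
Then du = 1/(z + 5) dz and v = z**3/3.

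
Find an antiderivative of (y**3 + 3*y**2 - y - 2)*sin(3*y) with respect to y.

-y**3*cos(3*y)/3 + y**2*sin(3*y)/3 - y**2*cos(3*y) + 2*y*sin(3*y)/3 + 5*y*cos(3*y)/9 - 5*sin(3*y)/27 + 8*cos(3*y)/9 + C

Use integration by parts with u = y**3 + 3*y**2 - y - 2, dv = sin(3*y) dy, so v = -cos(3*y)/3.
Apply parts 3 times (tabular method): alternate signs, differentiate u down to 0, integrate dv up.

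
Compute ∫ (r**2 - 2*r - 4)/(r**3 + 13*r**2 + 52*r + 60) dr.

log(r + 2)/3 - 31*log(r + 5)/3 + 11*log(r + 6) + C

Factor the denominator: (r + 2)*(r + 5)*(r + 6).
Partial-fraction decomposition: 11/(r + 6) - 31/(3*(r + 5)) + 1/(3*(r + 2)).
Integrate each term: A/(r−a) contributes A·log|r−a|.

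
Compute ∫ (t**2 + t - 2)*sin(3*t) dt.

-t**2*cos(3*t)/3 + 2*t*sin(3*t)/9 - t*cos(3*t)/3 + sin(3*t)/9 + 20*cos(3*t)/27 + C

Use integration by parts with u = t**2 + t - 2, dv = sin(3*t) dt, so v = -cos(3*t)/3.
Apply parts 2 times (tabular method): alternate signs, differentiate u down to 0, integrate dv up.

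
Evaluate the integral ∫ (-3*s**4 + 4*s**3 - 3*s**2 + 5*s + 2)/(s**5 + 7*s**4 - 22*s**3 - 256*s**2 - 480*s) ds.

-log(s)/240 - 31*log(s - 6)/66 + 679*log(s + 4)/16 - 2473*log(s + 5)/55 + 109/(4*s + 16) + C

Factor the denominator: s*(s - 6)*(s + 4)**2*(s + 5).
Partial-fraction decomposition: -2473/(55*(s + 5)) + 679/(16*(s + 4)) - 109/(4*(s + 4)**2) - 31/(66*(s - 6)) - 1/(240*s).
Integrate each term; A/(s−a) gives A·log|s−a|; A/(s−a)² gives −A/(s−a).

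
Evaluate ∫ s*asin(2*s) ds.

s**2*asin(2*s)/2 + s*sqrt(-4*s**2 + 1)/8 - asin(2*s)/16 + C

Use integration by parts with u = arcsin(2*s), dv = s ds.
Then du = 2/sqrt(-4*s**2 + 1) ds.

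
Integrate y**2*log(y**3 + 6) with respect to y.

Let u = y**3 + 6, so du = (3*y**2) dy.
The integral becomes (1/3)·∫ log(u) du; integrate by parts with u′=log(u), dv′=du.

y**3*log(y**3 + 6)/3 - y**3/3 + 2*log(y**3 + 6) + C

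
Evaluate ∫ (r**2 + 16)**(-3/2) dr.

r/(16*sqrt(r**2 + 16)) + C

Substitute r = 4·tan(θ), so dr = 4·sec(θ)^2 dθ and the radical becomes sqrt(r**2 + 16) = 4·sec(θ) by the Pythagorean identity.
Integrate the resulting trig expression in θ, then back-substitute tan(θ) = r/4, sec(θ) = sqrt(r**2 + 16)/4 (absorbing any constant into C).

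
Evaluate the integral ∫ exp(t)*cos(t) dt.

Let I denote the integral. Integrate by parts with u = cos(t), dv = exp(t) dt, so v = exp(t): I = exp(t)*cos(t) + ∫ exp(t)*sin(t) dt.
Apply parts again with u = sin(t), dv = exp(t) dt: ∫ exp(t)*sin(t) dt = exp(t)*sin(t) − I. Substituting back brings back I: I = exp(t)*sin(t) + exp(t)*cos(t) − I.
Solving for I: (1 + 1)·I equals the remaining terms, so I = (1/2)·(exp(t)*sin(t) + exp(t)*cos(t)).

exp(t)*sin(t)/2 + exp(t)*cos(t)/2 + C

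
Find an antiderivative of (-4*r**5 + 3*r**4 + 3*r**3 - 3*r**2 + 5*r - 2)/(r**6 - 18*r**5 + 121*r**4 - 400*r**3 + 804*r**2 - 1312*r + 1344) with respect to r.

Factor the denominator: (r - 7)*(r - 4)**2*(r - 3)*(r**2 + 4).
Partial-fraction decomposition: (5771*r + 16494)/(68900*(r**2 + 4)) + 331/(26*(r - 3)) + 12749/(900*(r - 4)) + 1583/(30*(r - 4)**2) - 29555/(954*(r - 7)).
Integrate each term; A/(r−a) gives A·log|r−a|; the (Br+D)/(r²+p²) term gives a log and an atan.

-29555*log(r - 7)/954 + 12749*log(r - 4)/900 + 331*log(r - 3)/26 + 5771*log(r**2 + 4)/137800 + 8247*atan(r/2)/68900 - 1583/(30*r - 120) + C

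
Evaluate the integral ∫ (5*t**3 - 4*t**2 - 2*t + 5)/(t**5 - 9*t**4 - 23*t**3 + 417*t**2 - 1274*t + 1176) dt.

Factor the denominator: (t - 7)*(t - 4)*(t - 3)*(t - 2)*(t + 7).
Partial-fraction decomposition: -43/(315*(t + 7)) - 5/(18*(t - 2)) + 49/(20*(t - 3)) - 23/(6*(t - 4)) + 151/(84*(t - 7)).
Integrate each term: A/(t−a) contributes A·log|t−a|.

151*log(t - 7)/84 - 23*log(t - 4)/6 + 49*log(t - 3)/20 - 5*log(t - 2)/18 - 43*log(t + 7)/315 + C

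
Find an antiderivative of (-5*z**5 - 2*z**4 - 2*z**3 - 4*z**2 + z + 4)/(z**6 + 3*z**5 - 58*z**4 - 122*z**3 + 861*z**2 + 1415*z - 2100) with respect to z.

Factor the denominator: (z - 5)**2*(z - 1)*(z + 3)*(z + 4)*(z + 7).
Partial-fraction decomposition: -9965/(1728*(z + 7)) + 4672/(1215*(z + 4)) - 67/(64*(z + 3)) - 1/(320*(z - 1)) - 31547/(15552*(z - 5)) - 269/(54*(z - 5)**2).
Integrate each term; A/(z−a) gives A·log|z−a|; A/(z−a)² gives −A/(z−a).

-31547*log(z - 5)/15552 - log(z - 1)/320 - 67*log(z + 3)/64 + 4672*log(z + 4)/1215 - 9965*log(z + 7)/1728 + 269/(54*z - 270) + C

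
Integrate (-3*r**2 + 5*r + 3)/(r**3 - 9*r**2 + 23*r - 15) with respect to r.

-47*log(r - 5)/8 + 9*log(r - 3)/4 + 5*log(r - 1)/8 + C

Factor the denominator: (r - 5)*(r - 3)*(r - 1).
Partial-fraction decomposition: 5/(8*(r - 1)) + 9/(4*(r - 3)) - 47/(8*(r - 5)).
Integrate each term: A/(r−a) contributes A·log|r−a|.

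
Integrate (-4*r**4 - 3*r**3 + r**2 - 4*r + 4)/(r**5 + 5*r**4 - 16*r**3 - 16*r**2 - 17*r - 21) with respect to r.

Factor the denominator: (r - 3)*(r + 1)*(r + 7)*(r**2 + 1).
Partial-fraction decomposition: (2*r + 11)/(250*(r**2 + 1)) - 4247/(1500*(r + 7)) - 1/(6*(r + 1)) - 101/(100*(r - 3)).
Integrate each term; A/(r−a) gives A·log|r−a|; the (Br+D)/(r²+p²) term gives a log and an atan.

-101*log(r - 3)/100 - log(r + 1)/6 - 4247*log(r + 7)/1500 + log(r**2 + 1)/250 + 11*atan(r)/250 + C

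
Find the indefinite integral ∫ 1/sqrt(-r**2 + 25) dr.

Substitute r = 5·sin(θ), so dr = 5·cos(θ) dθ and the radical becomes sqrt(-r**2 + 25) = 5·cos(θ) by the Pythagorean identity.
Integrate the resulting trig expression in θ, then back-substitute θ = asin(r/5), sin(θ) = r/5, cos(θ) = sqrt(-r**2 + 25)/5 (absorbing any constant into C).

asin(r/5) + C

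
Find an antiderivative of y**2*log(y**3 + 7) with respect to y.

y**3*log(y**3 + 7)/3 - y**3/3 + 7*log(y**3 + 7)/3 + C

Let u = y**3 + 7, so du = (3*y**2) dy.
The integral becomes (1/3)·∫ log(u) du; integrate by parts with u′=log(u), dv′=du.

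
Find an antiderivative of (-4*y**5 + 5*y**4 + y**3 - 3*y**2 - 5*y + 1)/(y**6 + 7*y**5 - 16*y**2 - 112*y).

-log(y)/112 - 61*log(y - 2)/576 + 199*log(y + 2)/320 - 78779*log(y + 7)/16695 + 359*log(y**2 + 4)/3392 + 151*atan(y/2)/212 + C

Factor the denominator: y*(y - 2)*(y + 2)*(y + 7)*(y**2 + 4).
Partial-fraction decomposition: (359*y + 2416)/(1696*(y**2 + 4)) - 78779/(16695*(y + 7)) + 199/(320*(y + 2)) - 61/(576*(y - 2)) - 1/(112*y).
Integrate each term; A/(y−a) gives A·log|y−a|; the (By+D)/(y²+p²) term gives a log and an atan.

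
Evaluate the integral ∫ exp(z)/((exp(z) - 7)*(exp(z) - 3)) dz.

log(exp(z) - 7)/4 - log(exp(z) - 3)/4 + C

Let u = e^z, du = e^z dz.
The integral becomes ∫ du/((u-3)(u-7)); decompose into partial fractions.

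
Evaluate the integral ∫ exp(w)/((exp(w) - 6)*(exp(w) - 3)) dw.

log(exp(w) - 6)/3 - log(exp(w) - 3)/3 + C

Let u = e^w, du = e^w dw.
The integral becomes ∫ du/((u-3)(u-6)); decompose into partial fractions.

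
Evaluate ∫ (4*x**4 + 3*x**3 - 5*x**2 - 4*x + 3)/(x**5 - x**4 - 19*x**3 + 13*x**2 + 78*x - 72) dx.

Factor the denominator: (x - 4)*(x - 2)*(x - 1)*(x + 3)**2.
Partial-fraction decomposition: 27821/(19600*(x + 3)) - 213/(140*(x + 3)**2) + 1/(48*(x - 1)) - 63/(50*(x - 2)) + 1123/(294*(x - 4)).
Integrate each term; A/(x−a) gives A·log|x−a|; A/(x−a)² gives −A/(x−a).

1123*log(x - 4)/294 - 63*log(x - 2)/50 + log(x - 1)/48 + 27821*log(x + 3)/19600 + 213/(140*x + 420) + C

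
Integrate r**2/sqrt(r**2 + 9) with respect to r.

Substitute r = 3·tan(θ), so dr = 3·sec(θ)^2 dθ and the radical becomes sqrt(r**2 + 9) = 3·sec(θ) by the Pythagorean identity.
Integrate the resulting trig expression in θ, then back-substitute tan(θ) = r/3, sec(θ) = sqrt(r**2 + 9)/3 (absorbing any constant into C).

r*sqrt(r**2 + 9)/2 - 9*log(r + sqrt(r**2 + 9))/2 + C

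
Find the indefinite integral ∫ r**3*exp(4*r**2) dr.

(4*r**2 - 1)*exp(4*r**2)/32 + C

Let u = r², du = 2r dr; rewrite as (1/2)∫ u^1·exp(4u) du.
Now integrate by parts 1 time.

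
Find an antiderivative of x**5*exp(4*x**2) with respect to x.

Let u = x², du = 2x dx; rewrite as (1/2)∫ u^2·exp(4u) du.
Now integrate by parts 2 times.

(8*x**4 - 4*x**2 + 1)*exp(4*x**2)/64 + C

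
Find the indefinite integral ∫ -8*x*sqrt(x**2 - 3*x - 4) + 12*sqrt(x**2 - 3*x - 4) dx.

Let u = x**2 - 3*x - 4, so du = (2*x - 3) dx.
Rewriting, the integral becomes -4·∫ √u du = -4·(2/3)u^(3/2).
Substituting back, u = x**2 - 3*x - 4.

-8*(x**2 - 3*x - 4)**(3/2)/3 + C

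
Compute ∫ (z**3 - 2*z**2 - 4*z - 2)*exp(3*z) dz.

Use integration by parts with u = z**3 - 2*z**2 - 4*z - 2, dv = exp(3*z) dz, so v = exp(3*z)/3.
Apply parts 3 times (tabular method): alternate signs, differentiate u down to 0, integrate dv up.

(3*z**3 - 9*z**2 - 6*z - 4)*exp(3*z)/9 + C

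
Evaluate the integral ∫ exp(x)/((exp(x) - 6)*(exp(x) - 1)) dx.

Let u = e^x, du = e^x dx.
The integral becomes ∫ du/((u-1)(u-6)); decompose into partial fractions.

log(exp(x) - 6)/5 - log(exp(x) - 1)/5 + C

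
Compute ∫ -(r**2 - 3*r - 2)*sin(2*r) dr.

Use integration by parts with u = r**2 - 3*r - 2, dv = -sin(2*r) dr, so v = cos(2*r)/2.
Apply parts 2 times (tabular method): alternate signs, differentiate u down to 0, integrate dv up.

r**2*cos(2*r)/2 - r*sin(2*r)/2 - 3*r*cos(2*r)/2 + 3*sin(2*r)/4 - 5*cos(2*r)/4 + C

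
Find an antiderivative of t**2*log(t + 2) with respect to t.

Use integration by parts with u = log(t + 2), dv = t**2 dt.
Then du = 1/(t + 2) dt and v = t**3/3.

t**3*log(t + 2)/3 - t**3/9 + t**2/3 - 4*t/3 + 8*log(t + 2)/3 + C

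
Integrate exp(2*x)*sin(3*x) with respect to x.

Let I denote the integral. Integrate by parts with u = sin(3*x), dv = exp(2*x) dx, so v = exp(2*x)/2: I = exp(2*x)*sin(3*x)/2 − (3/2)·∫ exp(2*x)*cos(3*x) dx.
Apply parts again with u = cos(3*x), dv = exp(2*x) dx: ∫ exp(2*x)*cos(3*x) dx = exp(2*x)*cos(3*x)/2 + (3/2)·I. Substituting back brings back I: I = exp(2*x)*sin(3*x)/2 - 3*exp(2*x)*cos(3*x)/4 − (9/4)·I.
Solving for I: (1 + 9/4)·I equals the remaining terms, so I = (4/13)·(exp(2*x)*sin(3*x)/2 - 3*exp(2*x)*cos(3*x)/4).

2*exp(2*x)*sin(3*x)/13 - 3*exp(2*x)*cos(3*x)/13 + C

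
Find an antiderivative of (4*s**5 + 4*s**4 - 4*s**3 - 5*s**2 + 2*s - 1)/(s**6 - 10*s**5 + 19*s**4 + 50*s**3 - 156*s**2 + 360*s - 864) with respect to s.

Factor the denominator: (s - 6)*(s - 4)*(s - 3)*(s + 3)*(s**2 + 4).
Partial-fraction decomposition: -(247*s - 162)/(1040*(s**2 + 4)) + 296/(2457*(s + 3)) + 574/(117*(s - 3)) - 4791/(280*(s - 4)) + 7051/(432*(s - 6)).
Integrate each term; A/(s−a) gives A·log|s−a|; the (Bs+D)/(s²+p²) term gives a log and an atan.

7051*log(s - 6)/432 - 4791*log(s - 4)/280 + 574*log(s - 3)/117 + 296*log(s + 3)/2457 - 19*log(s**2 + 4)/160 + 81*atan(s/2)/1040 + C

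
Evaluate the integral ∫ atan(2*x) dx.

Use integration by parts with u = arctan(2*x), dv = dx.
Then du = 2/(4*x**2 + 1) dx.

x*atan(2*x) - log(4*x**2 + 1)/4 + C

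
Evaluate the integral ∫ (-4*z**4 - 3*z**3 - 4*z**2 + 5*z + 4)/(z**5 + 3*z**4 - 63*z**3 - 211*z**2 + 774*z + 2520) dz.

-83*log(z - 7)/36 + 628*log(z - 4)/945 - 29*log(z + 3)/42 + 1123*log(z + 5)/108 - 181*log(z + 6)/15 + C

Factor the denominator: (z - 7)*(z - 4)*(z + 3)*(z + 5)*(z + 6).
Partial-fraction decomposition: -181/(15*(z + 6)) + 1123/(108*(z + 5)) - 29/(42*(z + 3)) + 628/(945*(z - 4)) - 83/(36*(z - 7)).
Integrate each term: A/(z−a) contributes A·log|z−a|.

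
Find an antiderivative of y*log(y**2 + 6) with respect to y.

y**2*log(y**2 + 6)/2 - y**2/2 + 3*log(y**2 + 6) + C

Let u = y**2 + 6, so du = (2*y) dy.
The integral becomes (1/2)·∫ log(u) du; integrate by parts with u′=log(u), dv′=du.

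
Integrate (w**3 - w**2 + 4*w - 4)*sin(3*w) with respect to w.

Use integration by parts with u = w**3 - w**2 + 4*w - 4, dv = sin(3*w) dw, so v = -cos(3*w)/3.
Apply parts 3 times (tabular method): alternate signs, differentiate u down to 0, integrate dv up.

-w**3*cos(3*w)/3 + w**2*sin(3*w)/3 + w**2*cos(3*w)/3 - 2*w*sin(3*w)/9 - 10*w*cos(3*w)/9 + 10*sin(3*w)/27 + 34*cos(3*w)/27 + C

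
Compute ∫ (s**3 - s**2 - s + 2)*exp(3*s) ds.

Use integration by parts with u = s**3 - s**2 - s + 2, dv = exp(3*s) ds, so v = exp(3*s)/3.
Apply parts 3 times (tabular method): alternate signs, differentiate u down to 0, integrate dv up.

(9*s**3 - 18*s**2 + 3*s + 17)*exp(3*s)/27 + C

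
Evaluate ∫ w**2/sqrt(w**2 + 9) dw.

Substitute w = 3·tan(θ), so dw = 3·sec(θ)^2 dθ and the radical becomes sqrt(w**2 + 9) = 3·sec(θ) by the Pythagorean identity.
Integrate the resulting trig expression in θ, then back-substitute tan(θ) = w/3, sec(θ) = sqrt(w**2 + 9)/3 (absorbing any constant into C).

w*sqrt(w**2 + 9)/2 - 9*log(w + sqrt(w**2 + 9))/2 + C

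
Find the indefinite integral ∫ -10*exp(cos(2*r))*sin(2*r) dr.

Let u = cos(2*r), so du = (-2*sin(2*r)) dr.
Rewriting, the integral becomes 5·∫ e^u du = 5·e^u.
Substituting back, u = cos(2*r).

5*exp(cos(2*r)) + C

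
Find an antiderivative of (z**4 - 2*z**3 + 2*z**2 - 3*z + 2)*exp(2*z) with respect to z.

Use integration by parts with u = z**4 - 2*z**3 + 2*z**2 - 3*z + 2, dv = exp(2*z) dz, so v = exp(2*z)/2.
Apply parts 4 times (tabular method): alternate signs, differentiate u down to 0, integrate dv up.

(2*z**4 - 8*z**3 + 16*z**2 - 22*z + 15)*exp(2*z)/4 + C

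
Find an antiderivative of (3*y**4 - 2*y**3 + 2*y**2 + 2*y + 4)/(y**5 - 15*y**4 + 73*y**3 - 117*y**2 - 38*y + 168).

2211*log(y - 7)/160 - 114*log(y - 4)/5 + 217*log(y - 3)/16 - 8*log(y - 2)/5 + 3*log(y + 1)/160 + C

Factor the denominator: (y - 7)*(y - 4)*(y - 3)*(y - 2)*(y + 1).
Partial-fraction decomposition: 3/(160*(y + 1)) - 8/(5*(y - 2)) + 217/(16*(y - 3)) - 114/(5*(y - 4)) + 2211/(160*(y - 7)).
Integrate each term: A/(y−a) contributes A·log|y−a|.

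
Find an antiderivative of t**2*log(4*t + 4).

Use integration by parts with u = log(4*t + 4), dv = t**2 dt.
Then du = 4/(4*t + 4) dt and v = t**3/3.

t**3*log(4*t + 4)/3 - t**3/9 + t**2/6 - t/3 + log(t + 1)/3 + C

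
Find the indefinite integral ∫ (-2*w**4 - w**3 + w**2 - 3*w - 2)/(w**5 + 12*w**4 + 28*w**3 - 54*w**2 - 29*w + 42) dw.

Factor the denominator: (w - 1)**2*(w + 1)*(w + 6)*(w + 7).
Partial-fraction decomposition: -4391/(384*(w + 7)) + 332/(35*(w + 6)) + 1/(120*(w + 1)) - 53/(896*(w - 1)) - 1/(16*(w - 1)**2).
Integrate each term; A/(w−a) gives A·log|w−a|; A/(w−a)² gives −A/(w−a).

-53*log(w - 1)/896 + log(w + 1)/120 + 332*log(w + 6)/35 - 4391*log(w + 7)/384 + 1/(16*w - 16) + C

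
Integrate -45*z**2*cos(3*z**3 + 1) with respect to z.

-5*sin(3*z**3 + 1) + C

Let u = 3*z**3 + 1, so du = (9*z**2) dz.
Rewriting, the integral becomes -5·∫ cos(u) du = -5·sin(u).
Substituting back, u = 3*z**3 + 1.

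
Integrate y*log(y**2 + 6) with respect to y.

y**2*log(y**2 + 6)/2 - y**2/2 + 3*log(y**2 + 6) + C

Let u = y**2 + 6, so du = (2*y) dy.
The integral becomes (1/2)·∫ log(u) du; integrate by parts with u′=log(u), dv′=du.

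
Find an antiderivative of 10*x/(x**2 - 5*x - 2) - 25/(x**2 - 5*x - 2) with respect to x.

5*log(x**2 - 5*x - 2) + C

Let u = x**2 - 5*x - 2, so du = (2*x - 5) dx.
Rewriting, the integral becomes 5·∫ 1/u du = 5·log(u).
Substituting back, u = x**2 - 5*x - 2.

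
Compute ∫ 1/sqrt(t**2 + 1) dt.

log(t + sqrt(t**2 + 1)) + C

Substitute t = tan(θ), so dt = sec(θ)^2 dθ and the radical becomes sqrt(t**2 + 1) = sec(θ) by the Pythagorean identity.
Integrate the resulting trig expression in θ, then back-substitute tan(θ) = t, sec(θ) = sqrt(t**2 + 1) (absorbing any constant into C).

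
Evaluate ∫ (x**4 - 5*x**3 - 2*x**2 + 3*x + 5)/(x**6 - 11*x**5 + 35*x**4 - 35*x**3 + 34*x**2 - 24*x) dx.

-5*log(x)/24 + 167*log(x - 6)/2220 + 79*log(x - 4)/408 + log(x - 1)/15 - 40*log(x**2 + 1)/629 - 184*atan(x)/629 + C

Factor the denominator: x*(x - 6)*(x - 4)*(x - 1)*(x**2 + 1).
Partial-fraction decomposition: -8*(10*x + 23)/(629*(x**2 + 1)) + 1/(15*(x - 1)) + 79/(408*(x - 4)) + 167/(2220*(x - 6)) - 5/(24*x).
Integrate each term; A/(x−a) gives A·log|x−a|; the (Bx+D)/(x²+p²) term gives a log and an atan.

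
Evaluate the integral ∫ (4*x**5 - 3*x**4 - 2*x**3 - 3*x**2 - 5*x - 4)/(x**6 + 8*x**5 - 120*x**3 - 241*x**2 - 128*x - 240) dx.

Factor the denominator: (x - 4)*(x + 3)*(x + 4)*(x + 5)*(x**2 + 1).
Partial-fraction decomposition: -(23*x - 24)/(2210*(x**2 + 1)) + 14179/(468*(x + 5)) - 596/(17*(x + 4)) + 1177/(140*(x + 3)) + 23/(63*(x - 4)).
Integrate each term; A/(x−a) gives A·log|x−a|; the (Bx+D)/(x²+p²) term gives a log and an atan.

23*log(x - 4)/63 + 1177*log(x + 3)/140 - 596*log(x + 4)/17 + 14179*log(x + 5)/468 - 23*log(x**2 + 1)/4420 + 12*atan(x)/1105 + C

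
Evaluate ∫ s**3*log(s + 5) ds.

s**4*log(s + 5)/4 - s**4/16 + 5*s**3/12 - 25*s**2/8 + 125*s/4 - 625*log(s + 5)/4 + C

Use integration by parts with u = log(s + 5), dv = s**3 ds.
Then du = 1/(s + 5) ds and v = s**4/4.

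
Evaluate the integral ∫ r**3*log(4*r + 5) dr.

Use integration by parts with u = log(4*r + 5), dv = r**3 dr.
Then du = 4/(4*r + 5) dr and v = r**4/4.

r**4*log(4*r + 5)/4 - r**4/16 + 5*r**3/48 - 25*r**2/128 + 125*r/256 - 625*log(4*r + 5)/1024 + C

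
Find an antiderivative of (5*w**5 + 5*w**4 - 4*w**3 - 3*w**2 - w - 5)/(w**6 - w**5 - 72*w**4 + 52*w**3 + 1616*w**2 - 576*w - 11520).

44377*log(w - 6)/2400 - 6055*log(w - 5)/297 + 6087*log(w - 4)/1280 - 665569*log(w + 4)/172800 + 31643*log(w + 6)/5280 - 1211/(480*w + 1920) + C

Factor the denominator: (w - 6)*(w - 5)*(w - 4)*(w + 4)**2*(w + 6).
Partial-fraction decomposition: 31643/(5280*(w + 6)) - 665569/(172800*(w + 4)) + 1211/(480*(w + 4)**2) + 6087/(1280*(w - 4)) - 6055/(297*(w - 5)) + 44377/(2400*(w - 6)).
Integrate each term; A/(w−a) gives A·log|w−a|; A/(w−a)² gives −A/(w−a).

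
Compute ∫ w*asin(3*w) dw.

Use integration by parts with u = arcsin(3*w), dv = w dw.
Then du = 3/sqrt(-9*w**2 + 1) dw.

w**2*asin(3*w)/2 + w*sqrt(-9*w**2 + 1)/12 - asin(3*w)/36 + C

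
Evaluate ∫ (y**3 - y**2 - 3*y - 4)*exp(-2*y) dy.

(-4*y**3 - 2*y**2 + 10*y + 21)*exp(-2*y)/8 + C

Use integration by parts with u = y**3 - y**2 - 3*y - 4, dv = exp(-2*y) dy, so v = -exp(-2*y)/2.
Apply parts 3 times (tabular method): alternate signs, differentiate u down to 0, integrate dv up.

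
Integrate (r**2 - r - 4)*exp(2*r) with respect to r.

Use integration by parts with u = r**2 - r - 4, dv = exp(2*r) dr, so v = exp(2*r)/2.
Apply parts 2 times (tabular method): alternate signs, differentiate u down to 0, integrate dv up.

(r**2 - 2*r - 3)*exp(2*r)/2 + C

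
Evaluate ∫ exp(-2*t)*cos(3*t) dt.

3*exp(-2*t)*sin(3*t)/13 - 2*exp(-2*t)*cos(3*t)/13 + C

Let I denote the integral. Integrate by parts with u = cos(3*t), dv = exp(-2*t) dt, so v = -exp(-2*t)/2: I = -exp(-2*t)*cos(3*t)/2 − (3/2)·∫ exp(-2*t)*sin(3*t) dt.
Apply parts again with u = sin(3*t), dv = exp(-2*t) dt: ∫ exp(-2*t)*sin(3*t) dt = -exp(-2*t)*sin(3*t)/2 + (3/2)·I. Substituting back brings back I: I = 3*exp(-2*t)*sin(3*t)/4 - exp(-2*t)*cos(3*t)/2 − (9/4)·I.
Solving for I: (1 + 9/4)·I equals the remaining terms, so I = (4/13)·(3*exp(-2*t)*sin(3*t)/4 - exp(-2*t)*cos(3*t)/2).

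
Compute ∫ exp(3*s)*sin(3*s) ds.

Let I denote the integral. Integrate by parts with u = sin(3*s), dv = exp(3*s) ds, so v = exp(3*s)/3: I = exp(3*s)*sin(3*s)/3 − ∫ exp(3*s)*cos(3*s) ds.
Apply parts again with u = cos(3*s), dv = exp(3*s) ds: ∫ exp(3*s)*cos(3*s) ds = exp(3*s)*cos(3*s)/3 + I. Substituting back brings back I: I = exp(3*s)*sin(3*s)/3 - exp(3*s)*cos(3*s)/3 − I.
Solving for I: (1 + 1)·I equals the remaining terms, so I = (1/2)·(exp(3*s)*sin(3*s)/3 - exp(3*s)*cos(3*s)/3).

exp(3*s)*sin(3*s)/6 - exp(3*s)*cos(3*s)/6 + C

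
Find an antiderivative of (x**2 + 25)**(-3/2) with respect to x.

x/(25*sqrt(x**2 + 25)) + C

Substitute x = 5·tan(θ), so dx = 5·sec(θ)^2 dθ and the radical becomes sqrt(x**2 + 25) = 5·sec(θ) by the Pythagorean identity.
Integrate the resulting trig expression in θ, then back-substitute tan(θ) = x/5, sec(θ) = sqrt(x**2 + 25)/5 (absorbing any constant into C).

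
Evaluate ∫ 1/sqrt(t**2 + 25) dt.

log(t + sqrt(t**2 + 25)) + C

Substitute t = 5·tan(θ), so dt = 5·sec(θ)^2 dθ and the radical becomes sqrt(t**2 + 25) = 5·sec(θ) by the Pythagorean identity.
Integrate the resulting trig expression in θ, then back-substitute tan(θ) = t/5, sec(θ) = sqrt(t**2 + 25)/5 (absorbing any constant into C).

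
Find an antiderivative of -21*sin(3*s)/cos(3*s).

Let u = cos(3*s), so du = (-3*sin(3*s)) ds.
Rewriting, the integral becomes 7·∫ 1/u du = 7·log(u).
Substituting back, u = cos(3*s).

7*log(cos(3*s)) + C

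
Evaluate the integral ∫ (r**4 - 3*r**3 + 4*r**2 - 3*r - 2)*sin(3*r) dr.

-r**4*cos(3*r)/3 + 4*r**3*sin(3*r)/9 + r**3*cos(3*r) - r**2*sin(3*r) - 8*r**2*cos(3*r)/9 + 16*r*sin(3*r)/27 + r*cos(3*r)/3 - sin(3*r)/9 + 70*cos(3*r)/81 + C

Use integration by parts with u = r**4 - 3*r**3 + 4*r**2 - 3*r - 2, dv = sin(3*r) dr, so v = -cos(3*r)/3.
Apply parts 4 times (tabular method): alternate signs, differentiate u down to 0, integrate dv up.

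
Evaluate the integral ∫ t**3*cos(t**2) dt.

t**2*sin(t**2)/2 + cos(t**2)/2 + C

Let u = t², du = 2t dt; rewrite as (1/2)∫ u^1·cos(1u) du.
Now integrate by parts 1 time.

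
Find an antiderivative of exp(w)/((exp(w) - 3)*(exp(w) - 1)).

log(exp(w) - 3)/2 - log(exp(w) - 1)/2 + C

Let u = e^w, du = e^w dw.
The integral becomes ∫ du/((u-1)(u-3)); decompose into partial fractions.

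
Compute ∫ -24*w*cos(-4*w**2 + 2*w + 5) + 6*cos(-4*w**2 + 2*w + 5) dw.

3*sin(-4*w**2 + 2*w + 5) + C

Let u = 4*w**2 - 2*w - 5, so du = (8*w - 2) dw.
Rewriting, the integral becomes -3·∫ cos(u) du = -3·sin(u).
Substituting back, u = 4*w**2 - 2*w - 5.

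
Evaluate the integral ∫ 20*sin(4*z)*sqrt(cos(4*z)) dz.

-10*cos(4*z)**(3/2)/3 + C

Let u = cos(4*z), so du = (-4*sin(4*z)) dz.
Rewriting, the integral becomes -5·∫ √u du = -5·(2/3)u^(3/2).
Substituting back, u = cos(4*z).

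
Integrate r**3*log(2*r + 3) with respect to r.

Use integration by parts with u = log(2*r + 3), dv = r**3 dr.
Then du = 2/(2*r + 3) dr and v = r**4/4.

r**4*log(2*r + 3)/4 - r**4/16 + r**3/8 - 9*r**2/32 + 27*r/32 - 81*log(2*r + 3)/64 + C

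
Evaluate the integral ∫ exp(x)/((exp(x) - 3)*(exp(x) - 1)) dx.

log(exp(x) - 3)/2 - log(exp(x) - 1)/2 + C

Let u = e^x, du = e^x dx.
The integral becomes ∫ du/((u-1)(u-3)); decompose into partial fractions.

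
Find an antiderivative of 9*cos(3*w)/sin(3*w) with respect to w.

3*log(sin(3*w)) + C

Let u = sin(3*w), so du = (3*cos(3*w)) dw.
Rewriting, the integral becomes 3·∫ 1/u du = 3·log(u).
Substituting back, u = sin(3*w).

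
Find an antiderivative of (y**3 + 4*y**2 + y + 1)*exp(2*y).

(4*y**3 + 10*y**2 - 6*y + 7)*exp(2*y)/8 + C

Use integration by parts with u = y**3 + 4*y**2 + y + 1, dv = exp(2*y) dy, so v = exp(2*y)/2.
Apply parts 3 times (tabular method): alternate signs, differentiate u down to 0, integrate dv up.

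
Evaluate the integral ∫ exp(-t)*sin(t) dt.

-exp(-t)*sin(t)/2 - exp(-t)*cos(t)/2 + C

Let I denote the integral. Integrate by parts with u = sin(t), dv = exp(-t) dt, so v = -exp(-t): I = -exp(-t)*sin(t) + ∫ exp(-t)*cos(t) dt.
Apply parts again with u = cos(t), dv = exp(-t) dt: ∫ exp(-t)*cos(t) dt = -exp(-t)*cos(t) − I. Substituting back brings back I: I = -exp(-t)*sin(t) - exp(-t)*cos(t) − I.
Solving for I: (1 + 1)·I equals the remaining terms, so I = (1/2)·(-exp(-t)*sin(t) - exp(-t)*cos(t)).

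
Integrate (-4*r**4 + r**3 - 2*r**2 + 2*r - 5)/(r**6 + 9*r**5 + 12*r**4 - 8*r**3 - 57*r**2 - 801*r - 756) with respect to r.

Factor the denominator: (r - 3)*(r + 1)*(r + 4)*(r + 7)*(r**2 + 9).
Partial-fraction decomposition: -(2633*r - 1002)/(13050*(r**2 + 9)) + 1258/(1305*(r + 7)) - 1133/(1575*(r + 4)) + 7/(360*(r + 1)) - 157/(2520*(r - 3)).
Integrate each term; A/(r−a) gives A·log|r−a|; the (Br+D)/(r²+p²) term gives a log and an atan.

-157*log(r - 3)/2520 + 7*log(r + 1)/360 - 1133*log(r + 4)/1575 + 1258*log(r + 7)/1305 - 2633*log(r**2 + 9)/26100 + 167*atan(r/3)/6525 + C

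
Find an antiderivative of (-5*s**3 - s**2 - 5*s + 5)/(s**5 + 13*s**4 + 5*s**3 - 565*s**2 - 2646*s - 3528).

-69*log(s - 7)/770 - 73*log(s + 3)/60 + 329*log(s + 4)/66 - 83*log(s + 6)/6 + 853*log(s + 7)/84 + C

Factor the denominator: (s - 7)*(s + 3)*(s + 4)*(s + 6)*(s + 7).
Partial-fraction decomposition: 853/(84*(s + 7)) - 83/(6*(s + 6)) + 329/(66*(s + 4)) - 73/(60*(s + 3)) - 69/(770*(s - 7)).
Integrate each term: A/(s−a) contributes A·log|s−a|.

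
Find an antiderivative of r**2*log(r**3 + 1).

Let u = r**3 + 1, so du = (3*r**2) dr.
The integral becomes (1/3)·∫ log(u) du; integrate by parts with u′=log(u), dv′=du.

r**3*log(r**3 + 1)/3 - r**3/3 + log(r**3 + 1)/3 + C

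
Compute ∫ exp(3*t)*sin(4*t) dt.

3*exp(3*t)*sin(4*t)/25 - 4*exp(3*t)*cos(4*t)/25 + C

Let I denote the integral. Integrate by parts with u = sin(4*t), dv = exp(3*t) dt, so v = exp(3*t)/3: I = exp(3*t)*sin(4*t)/3 − (4/3)·∫ exp(3*t)*cos(4*t) dt.
Apply parts again with u = cos(4*t), dv = exp(3*t) dt: ∫ exp(3*t)*cos(4*t) dt = exp(3*t)*cos(4*t)/3 + (4/3)·I. Substituting back brings back I: I = exp(3*t)*sin(4*t)/3 - 4*exp(3*t)*cos(4*t)/9 − (16/9)·I.
Solving for I: (1 + 16/9)·I equals the remaining terms, so I = (9/25)·(exp(3*t)*sin(4*t)/3 - 4*exp(3*t)*cos(4*t)/9).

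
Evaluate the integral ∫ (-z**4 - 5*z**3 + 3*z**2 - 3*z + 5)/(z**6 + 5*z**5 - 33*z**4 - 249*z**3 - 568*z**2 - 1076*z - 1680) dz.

-797*log(z - 7)/13992 - 19*log(z + 3)/52 + 129*log(z + 4)/220 - 95*log(z + 5)/696 - 10999*log(z**2 + 4)/799240 - 3441*atan(z/2)/199810 + C

Factor the denominator: (z - 7)*(z + 3)*(z + 4)*(z + 5)*(z**2 + 4).
Partial-fraction decomposition: -(10999*z + 13764)/(399620*(z**2 + 4)) - 95/(696*(z + 5)) + 129/(220*(z + 4)) - 19/(52*(z + 3)) - 797/(13992*(z - 7)).
Integrate each term; A/(z−a) gives A·log|z−a|; the (Bz+D)/(z²+p²) term gives a log and an atan.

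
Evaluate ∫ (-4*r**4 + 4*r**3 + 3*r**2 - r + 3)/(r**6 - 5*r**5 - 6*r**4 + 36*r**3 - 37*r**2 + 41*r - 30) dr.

Factor the denominator: (r - 5)*(r - 2)*(r - 1)*(r + 3)*(r**2 + 1).
Partial-fraction decomposition: (147*r - 71)/(1300*(r**2 + 1)) + 399/(1600*(r + 3)) + 5/(32*(r - 1)) + 19/(75*(r - 2)) - 1927/(2496*(r - 5)).
Integrate each term; A/(r−a) gives A·log|r−a|; the (Br+D)/(r²+p²) term gives a log and an atan.

-1927*log(r - 5)/2496 + 19*log(r - 2)/75 + 5*log(r - 1)/32 + 399*log(r + 3)/1600 + 147*log(r**2 + 1)/2600 - 71*atan(r)/1300 + C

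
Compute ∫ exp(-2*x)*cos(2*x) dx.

Let I denote the integral. Integrate by parts with u = cos(2*x), dv = exp(-2*x) dx, so v = -exp(-2*x)/2: I = -exp(-2*x)*cos(2*x)/2 − ∫ exp(-2*x)*sin(2*x) dx.
Apply parts again with u = sin(2*x), dv = exp(-2*x) dx: ∫ exp(-2*x)*sin(2*x) dx = -exp(-2*x)*sin(2*x)/2 + I. Substituting back brings back I: I = exp(-2*x)*sin(2*x)/2 - exp(-2*x)*cos(2*x)/2 − I.
Solving for I: (1 + 1)·I equals the remaining terms, so I = (1/2)·(exp(-2*x)*sin(2*x)/2 - exp(-2*x)*cos(2*x)/2).

exp(-2*x)*sin(2*x)/4 - exp(-2*x)*cos(2*x)/4 + C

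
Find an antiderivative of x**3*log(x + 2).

Use integration by parts with u = log(x + 2), dv = x**3 dx.
Then du = 1/(x + 2) dx and v = x**4/4.

x**4*log(x + 2)/4 - x**4/16 + x**3/6 - x**2/2 + 2*x - 4*log(x + 2) + C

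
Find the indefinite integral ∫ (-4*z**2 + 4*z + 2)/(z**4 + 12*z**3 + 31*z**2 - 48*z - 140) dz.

Factor the denominator: (z - 2)*(z + 2)*(z + 5)*(z + 7).
Partial-fraction decomposition: 37/(15*(z + 7)) - 59/(21*(z + 5)) + 11/(30*(z + 2)) - 1/(42*(z - 2)).
Integrate each term: A/(z−a) contributes A·log|z−a|.

-log(z - 2)/42 + 11*log(z + 2)/30 - 59*log(z + 5)/21 + 37*log(z + 7)/15 + C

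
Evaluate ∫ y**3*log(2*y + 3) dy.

y**4*log(2*y + 3)/4 - y**4/16 + y**3/8 - 9*y**2/32 + 27*y/32 - 81*log(2*y + 3)/64 + C

Use integration by parts with u = log(2*y + 3), dv = y**3 dy.
Then du = 2/(2*y + 3) dy and v = y**4/4.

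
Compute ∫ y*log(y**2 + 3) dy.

y**2*log(y**2 + 3)/2 - y**2/2 + 3*log(y**2 + 3)/2 + C

Let u = y**2 + 3, so du = (2*y) dy.
The integral becomes (1/2)·∫ log(u) du; integrate by parts with u′=log(u), dv′=du.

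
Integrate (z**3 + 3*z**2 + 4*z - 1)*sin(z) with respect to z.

-z**3*cos(z) + 3*z**2*sin(z) - 3*z**2*cos(z) + 6*z*sin(z) + 2*z*cos(z) - 2*sin(z) + 7*cos(z) + C

Use integration by parts with u = z**3 + 3*z**2 + 4*z - 1, dv = sin(z) dz, so v = -cos(z).
Apply parts 3 times (tabular method): alternate signs, differentiate u down to 0, integrate dv up.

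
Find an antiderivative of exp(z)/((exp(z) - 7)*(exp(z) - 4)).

log(exp(z) - 7)/3 - log(exp(z) - 4)/3 + C

Let u = e^z, du = e^z dz.
The integral becomes ∫ du/((u-4)(u-7)); decompose into partial fractions.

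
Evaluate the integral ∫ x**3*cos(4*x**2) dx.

Let u = x², du = 2x dx; rewrite as (1/2)∫ u^1·cos(4u) du.
Now integrate by parts 1 time.

x**2*sin(4*x**2)/8 + cos(4*x**2)/32 + C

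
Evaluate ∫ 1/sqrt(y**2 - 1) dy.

log(y + sqrt(y**2 - 1)) + C

Substitute y = sec(θ), so dy = sec(θ)*tan(θ) dθ and the radical becomes sqrt(y**2 - 1) = tan(θ) by the Pythagorean identity.
Integrate the resulting trig expression in θ, then back-substitute sec(θ) = y, tan(θ) = sqrt(y**2 - 1) (absorbing any constant into C).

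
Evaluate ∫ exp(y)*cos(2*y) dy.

2*exp(y)*sin(2*y)/5 + exp(y)*cos(2*y)/5 + C

Let I denote the integral. Integrate by parts with u = cos(2*y), dv = exp(y) dy, so v = exp(y): I = exp(y)*cos(2*y) + 2·∫ exp(y)*sin(2*y) dy.
Apply parts again with u = sin(2*y), dv = exp(y) dy: ∫ exp(y)*sin(2*y) dy = exp(y)*sin(2*y) − 2·I. Substituting back brings back I: I = 2*exp(y)*sin(2*y) + exp(y)*cos(2*y) − 4·I.
Solving for I: (1 + 4)·I equals the remaining terms, so I = (1/5)·(2*exp(y)*sin(2*y) + exp(y)*cos(2*y)).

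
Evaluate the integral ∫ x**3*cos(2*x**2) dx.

Let u = x², du = 2x dx; rewrite as (1/2)∫ u^1·cos(2u) du.
Now integrate by parts 1 time.

x**2*sin(2*x**2)/4 + cos(2*x**2)/8 + C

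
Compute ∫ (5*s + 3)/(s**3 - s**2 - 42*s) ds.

-log(s)/14 + 38*log(s - 7)/91 - 9*log(s + 6)/26 + C

Factor the denominator: s*(s - 7)*(s + 6).
Partial-fraction decomposition: -9/(26*(s + 6)) + 38/(91*(s - 7)) - 1/(14*s).
Integrate each term: A/(s−a) contributes A·log|s−a|.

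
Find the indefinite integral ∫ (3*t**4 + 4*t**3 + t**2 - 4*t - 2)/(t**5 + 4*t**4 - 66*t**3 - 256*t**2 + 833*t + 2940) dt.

Factor the denominator: (t - 7)*(t - 4)*(t + 3)*(t + 5)*(t + 7).
Partial-fraction decomposition: 2953/(616*(t + 7)) - 709/(216*(t + 5)) + 11/(40*(t + 3)) - 146/(297*(t - 4)) + 4297/(2520*(t - 7)).
Integrate each term: A/(t−a) contributes A·log|t−a|.

4297*log(t - 7)/2520 - 146*log(t - 4)/297 + 11*log(t + 3)/40 - 709*log(t + 5)/216 + 2953*log(t + 7)/616 + C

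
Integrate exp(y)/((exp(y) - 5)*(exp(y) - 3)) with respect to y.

log(exp(y) - 5)/2 - log(exp(y) - 3)/2 + C

Let u = e^y, du = e^y dy.
The integral becomes ∫ du/((u-5)(u-3)); decompose into partial fractions.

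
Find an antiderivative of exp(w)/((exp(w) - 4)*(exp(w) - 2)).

Let u = e^w, du = e^w dw.
The integral becomes ∫ du/((u-4)(u-2)); decompose into partial fractions.

log(exp(w) - 4)/2 - log(exp(w) - 2)/2 + C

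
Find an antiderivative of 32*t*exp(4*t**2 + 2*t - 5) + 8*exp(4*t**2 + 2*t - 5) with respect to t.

Let u = 4*t**2 + 2*t - 5, so du = (8*t + 2) dt.
Rewriting, the integral becomes 4·∫ e^u du = 4·e^u.
Substituting back, u = 4*t**2 + 2*t - 5.

4*exp(4*t**2 + 2*t - 5) + C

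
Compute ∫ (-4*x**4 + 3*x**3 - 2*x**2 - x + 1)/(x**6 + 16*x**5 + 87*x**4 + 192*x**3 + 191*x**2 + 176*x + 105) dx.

Factor the denominator: (x + 1)*(x + 3)*(x + 5)*(x + 7)*(x**2 + 1).
Partial-fraction decomposition: (4*x - 33)/(1300*(x**2 + 1)) + 10723/(2400*(x + 7)) - 2919/(416*(x + 5)) + 419/(160*(x + 3)) - 7/(96*(x + 1)).
Integrate each term; A/(x−a) gives A·log|x−a|; the (Bx+D)/(x²+p²) term gives a log and an atan.

-7*log(x + 1)/96 + 419*log(x + 3)/160 - 2919*log(x + 5)/416 + 10723*log(x + 7)/2400 + log(x**2 + 1)/650 - 33*atan(x)/1300 + C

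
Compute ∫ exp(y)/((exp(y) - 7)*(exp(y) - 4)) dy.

Let u = e^y, du = e^y dy.
The integral becomes ∫ du/((u-4)(u-7)); decompose into partial fractions.

log(exp(y) - 7)/3 - log(exp(y) - 4)/3 + C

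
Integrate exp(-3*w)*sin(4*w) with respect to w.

-3*exp(-3*w)*sin(4*w)/25 - 4*exp(-3*w)*cos(4*w)/25 + C

Let I denote the integral. Integrate by parts with u = sin(4*w), dv = exp(-3*w) dw, so v = -exp(-3*w)/3: I = -exp(-3*w)*sin(4*w)/3 + (4/3)·∫ exp(-3*w)*cos(4*w) dw.
Apply parts again with u = cos(4*w), dv = exp(-3*w) dw: ∫ exp(-3*w)*cos(4*w) dw = -exp(-3*w)*cos(4*w)/3 − (4/3)·I. Substituting back brings back I: I = -exp(-3*w)*sin(4*w)/3 - 4*exp(-3*w)*cos(4*w)/9 − (16/9)·I.
Solving for I: (1 + 16/9)·I equals the remaining terms, so I = (9/25)·(-exp(-3*w)*sin(4*w)/3 - 4*exp(-3*w)*cos(4*w)/9).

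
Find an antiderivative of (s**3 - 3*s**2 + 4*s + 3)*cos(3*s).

s**3*sin(3*s)/3 - s**2*sin(3*s) + s**2*cos(3*s)/3 + 10*s*sin(3*s)/9 - 2*s*cos(3*s)/3 + 11*sin(3*s)/9 + 10*cos(3*s)/27 + C

Use integration by parts with u = s**3 - 3*s**2 + 4*s + 3, dv = cos(3*s) ds, so v = sin(3*s)/3.
Apply parts 3 times (tabular method): alternate signs, differentiate u down to 0, integrate dv up.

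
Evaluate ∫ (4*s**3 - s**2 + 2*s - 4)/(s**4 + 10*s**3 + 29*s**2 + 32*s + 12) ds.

146*log(s + 1)/25 - 11*log(s + 2) + 229*log(s + 6)/25 + 11/(5*s + 5) + C

Factor the denominator: (s + 1)**2*(s + 2)*(s + 6).
Partial-fraction decomposition: 229/(25*(s + 6)) - 11/(s + 2) + 146/(25*(s + 1)) - 11/(5*(s + 1)**2).
Integrate each term; A/(s−a) gives A·log|s−a|; A/(s−a)² gives −A/(s−a).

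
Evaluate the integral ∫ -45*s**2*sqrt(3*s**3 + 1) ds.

-10*(3*s**3 + 1)**(3/2)/3 + C

Let u = 3*s**3 + 1, so du = (9*s**2) ds.
Rewriting, the integral becomes -5·∫ √u du = -5·(2/3)u^(3/2).
Substituting back, u = 3*s**3 + 1.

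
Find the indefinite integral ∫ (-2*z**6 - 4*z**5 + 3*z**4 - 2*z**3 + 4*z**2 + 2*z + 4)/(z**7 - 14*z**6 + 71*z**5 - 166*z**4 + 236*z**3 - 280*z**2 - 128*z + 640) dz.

-42011*log(z - 5)/522 + 19431*log(z - 4)/250 + 25*log(z - 2)/36 + 13*log(z + 1)/2250 + 821*log(z**2 + 4)/29000 + 961*atan(z/2)/7250 - 2893/(50*z - 200) + C

Factor the denominator: (z - 5)*(z - 4)**2*(z - 2)*(z + 1)*(z**2 + 4).
Partial-fraction decomposition: (821*z + 3844)/(14500*(z**2 + 4)) + 13/(2250*(z + 1)) + 25/(36*(z - 2)) + 19431/(250*(z - 4)) + 2893/(50*(z - 4)**2) - 42011/(522*(z - 5)).
Integrate each term; A/(z−a) gives A·log|z−a|; the (Bz+D)/(z²+p²) term gives a log and an atan.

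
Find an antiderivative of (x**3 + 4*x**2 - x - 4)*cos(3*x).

Use integration by parts with u = x**3 + 4*x**2 - x - 4, dv = cos(3*x) dx, so v = sin(3*x)/3.
Apply parts 3 times (tabular method): alternate signs, differentiate u down to 0, integrate dv up.

x**3*sin(3*x)/3 + 4*x**2*sin(3*x)/3 + x**2*cos(3*x)/3 - 5*x*sin(3*x)/9 + 8*x*cos(3*x)/9 - 44*sin(3*x)/27 - 5*cos(3*x)/27 + C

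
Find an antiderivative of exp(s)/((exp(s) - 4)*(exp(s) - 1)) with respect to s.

Let u = e^s, du = e^s ds.
The integral becomes ∫ du/((u-4)(u-1)); decompose into partial fractions.

log(exp(s) - 4)/3 - log(exp(s) - 1)/3 + C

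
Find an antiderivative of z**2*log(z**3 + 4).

Let u = z**3 + 4, so du = (3*z**2) dz.
The integral becomes (1/3)·∫ log(u) du; integrate by parts with u′=log(u), dv′=du.

z**3*log(z**3 + 4)/3 - z**3/3 + 4*log(z**3 + 4)/3 + C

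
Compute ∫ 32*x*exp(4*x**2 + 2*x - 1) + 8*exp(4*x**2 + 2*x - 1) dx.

4*exp(4*x**2 + 2*x - 1) + C

Let u = 4*x**2 + 2*x - 1, so du = (8*x + 2) dx.
Rewriting, the integral becomes 4·∫ e^u du = 4·e^u.
Substituting back, u = 4*x**2 + 2*x - 1.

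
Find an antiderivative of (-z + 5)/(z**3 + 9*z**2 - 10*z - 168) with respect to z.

Factor the denominator: (z - 4)*(z + 6)*(z + 7).
Partial-fraction decomposition: 12/(11*(z + 7)) - 11/(10*(z + 6)) + 1/(110*(z - 4)).
Integrate each term: A/(z−a) contributes A·log|z−a|.

log(z - 4)/110 - 11*log(z + 6)/10 + 12*log(z + 7)/11 + C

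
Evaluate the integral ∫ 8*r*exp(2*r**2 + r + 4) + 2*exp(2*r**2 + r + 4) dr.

2*exp(2*r**2 + r + 4) + C

Let u = 2*r**2 + r + 4, so du = (4*r + 1) dr.
Rewriting, the integral becomes 2·∫ e^u du = 2·e^u.
Substituting back, u = 2*r**2 + r + 4.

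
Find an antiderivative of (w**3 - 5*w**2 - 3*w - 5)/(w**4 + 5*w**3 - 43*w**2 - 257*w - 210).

Factor the denominator: (w - 7)*(w + 1)*(w + 5)*(w + 6).
Partial-fraction decomposition: 383/(65*(w + 6)) - 5/(w + 5) + 1/(20*(w + 1)) + 3/(52*(w - 7)).
Integrate each term: A/(w−a) contributes A·log|w−a|.

3*log(w - 7)/52 + log(w + 1)/20 - 5*log(w + 5) + 383*log(w + 6)/65 + C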